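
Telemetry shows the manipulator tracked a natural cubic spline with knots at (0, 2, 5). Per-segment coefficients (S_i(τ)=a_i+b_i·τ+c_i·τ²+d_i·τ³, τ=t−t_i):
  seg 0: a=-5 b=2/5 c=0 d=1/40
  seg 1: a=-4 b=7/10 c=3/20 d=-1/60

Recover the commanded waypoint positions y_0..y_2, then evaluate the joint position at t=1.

y_0 = S_0(0) = a_0 = -5
y_1 = S_1(0) = a_1 = -4
y_2 = S_1(3) = -1
t_q=1 is in segment 0 (τ=1); S_0(τ)=-183/40

y_0=-5 y_1=-4 y_2=-1
S(1) = -183/40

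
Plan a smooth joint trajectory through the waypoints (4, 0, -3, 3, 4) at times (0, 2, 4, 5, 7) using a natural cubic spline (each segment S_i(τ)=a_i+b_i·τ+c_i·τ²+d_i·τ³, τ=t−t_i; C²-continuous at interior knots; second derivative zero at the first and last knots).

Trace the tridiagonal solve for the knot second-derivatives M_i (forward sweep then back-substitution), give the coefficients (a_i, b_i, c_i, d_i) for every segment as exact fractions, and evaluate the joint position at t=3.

  seg 0: a=4 b=-345/256 c=0 d=-167/1024
  seg 1: a=0 b=-423/128 c=-501/512 d=963/1024
  seg 2: a=-3 b=1041/256 c=597/128 d=-699/256
  seg 3: a=3 b=333/64 c=-903/256 d=301/512
S(3) = -3423/1024

Δ: Δ0=-2, Δ1=-3/2, Δ2=6, Δ3=1/2
row 1: diag=8, rhs=3; c'=1/4, d'=3/8
row 2: denom=6−2·1/4=11/2; d'=(45−2·3/8)/(11/2)=177/22
row 3: denom=6−1·2/11=64/11; d'=(-33−1·177/22)/(64/11)=-903/128
back: M3=-903/128
back: M2=177/22−2/11·-903/128=597/64
back: M1=3/8−1/4·597/64=-501/256
M: M0=0, M1=-501/256, M2=597/64, M3=-903/128, M4=0
seg 0: a=4, c=M0/2=0, d=(M1−M0)/(6·2)=-167/1024, b=Δ0−h0·(2M0+M1)/6=-345/256
seg 1: a=0, c=M1/2=-501/512, d=(M2−M1)/(6·2)=963/1024, b=Δ1−h1·(2M1+M2)/6=-423/128
seg 2: a=-3, c=M2/2=597/128, d=(M3−M2)/(6·1)=-699/256, b=Δ2−h2·(2M2+M3)/6=1041/256
seg 3: a=3, c=M3/2=-903/256, d=(M4−M3)/(6·2)=301/512, b=Δ3−h3·(2M3+M4)/6=333/64
t_q=3 → seg 1, τ=1; S=0+-423/128·τ+-501/512·τ²+963/1024·τ³=-3423/1024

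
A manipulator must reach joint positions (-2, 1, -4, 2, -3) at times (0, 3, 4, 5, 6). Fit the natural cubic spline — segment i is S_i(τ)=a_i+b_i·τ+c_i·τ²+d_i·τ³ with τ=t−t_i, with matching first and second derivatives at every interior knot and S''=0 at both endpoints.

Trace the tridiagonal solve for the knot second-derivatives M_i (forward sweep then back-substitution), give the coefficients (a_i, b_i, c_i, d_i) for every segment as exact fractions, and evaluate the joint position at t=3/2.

  seg 0: a=-2 b=19/4 c=0 d=-5/12
  seg 1: a=1 b=-13/2 c=-15/4 d=21/4
  seg 2: a=-4 b=7/4 c=12 d=-31/4
  seg 3: a=2 b=5/2 c=-45/4 d=15/4
S(3/2) = 119/32

Δ: Δ0=1, Δ1=-5, Δ2=6, Δ3=-5
row 1: diag=8, rhs=-36; c'=1/8, d'=-9/2
row 2: denom=4−1·1/8=31/8; d'=(66−1·-9/2)/(31/8)=564/31
row 3: denom=4−1·8/31=116/31; d'=(-66−1·564/31)/(116/31)=-45/2
back: M3=-45/2
back: M2=564/31−8/31·-45/2=24
back: M1=-9/2−1/8·24=-15/2
M: M0=0, M1=-15/2, M2=24, M3=-45/2, M4=0
seg 0: a=-2, c=M0/2=0, d=(M1−M0)/(6·3)=-5/12, b=Δ0−h0·(2M0+M1)/6=19/4
seg 1: a=1, c=M1/2=-15/4, d=(M2−M1)/(6·1)=21/4, b=Δ1−h1·(2M1+M2)/6=-13/2
seg 2: a=-4, c=M2/2=12, d=(M3−M2)/(6·1)=-31/4, b=Δ2−h2·(2M2+M3)/6=7/4
seg 3: a=2, c=M3/2=-45/4, d=(M4−M3)/(6·1)=15/4, b=Δ3−h3·(2M3+M4)/6=5/2
t_q=3/2 → seg 0, τ=3/2; S=-2+19/4·τ+0·τ²+-5/12·τ³=119/32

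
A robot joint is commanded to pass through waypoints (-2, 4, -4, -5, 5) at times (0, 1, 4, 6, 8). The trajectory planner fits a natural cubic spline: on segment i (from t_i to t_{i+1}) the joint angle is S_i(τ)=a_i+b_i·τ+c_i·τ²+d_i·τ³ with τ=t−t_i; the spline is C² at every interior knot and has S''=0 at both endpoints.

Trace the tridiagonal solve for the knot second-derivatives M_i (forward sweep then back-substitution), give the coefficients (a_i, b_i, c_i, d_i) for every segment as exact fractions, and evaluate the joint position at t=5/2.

Δ: Δ0=6, Δ1=-8/3, Δ2=-1/2, Δ3=5
row 1: diag=8, rhs=-52; c'=3/8, d'=-13/2
row 2: denom=10−3·3/8=71/8; d'=(13−3·-13/2)/(71/8)=260/71
row 3: denom=8−2·16/71=536/71; d'=(33−2·260/71)/(536/71)=1823/536
back: M3=1823/536
back: M2=260/71−16/71·1823/536=194/67
back: M1=-13/2−3/8·194/67=-2033/268
M: M0=0, M1=-2033/268, M2=194/67, M3=1823/536, M4=0
seg 0: a=-2, c=M0/2=0, d=(M1−M0)/(6·1)=-2033/1608, b=Δ0−h0·(2M0+M1)/6=11681/1608
seg 1: a=4, c=M1/2=-2033/536, d=(M2−M1)/(6·3)=2809/4824, b=Δ1−h1·(2M1+M2)/6=2791/804
seg 2: a=-4, c=M2/2=97/67, d=(M3−M2)/(6·2)=271/6432, b=Δ2−h2·(2M2+M3)/6=-5731/1608
seg 3: a=-5, c=M3/2=1823/1072, d=(M4−M3)/(6·2)=-1823/6432, b=Δ3−h3·(2M3+M4)/6=2197/804
t_q=5/2 → seg 1, τ=3/2; S=4+2791/804·τ+-2033/536·τ²+2809/4824·τ³=11313/4288

  seg 0: a=-2 b=11681/1608 c=0 d=-2033/1608
  seg 1: a=4 b=2791/804 c=-2033/536 d=2809/4824
  seg 2: a=-4 b=-5731/1608 c=97/67 d=271/6432
  seg 3: a=-5 b=2197/804 c=1823/1072 d=-1823/6432
S(5/2) = 11313/4288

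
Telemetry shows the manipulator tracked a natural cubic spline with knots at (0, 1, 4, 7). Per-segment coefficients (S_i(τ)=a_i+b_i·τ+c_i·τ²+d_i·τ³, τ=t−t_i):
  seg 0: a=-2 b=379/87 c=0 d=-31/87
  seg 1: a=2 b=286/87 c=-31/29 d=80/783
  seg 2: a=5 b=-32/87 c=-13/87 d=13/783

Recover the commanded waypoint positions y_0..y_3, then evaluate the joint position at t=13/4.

y_0 = S_0(0) = a_0 = -2
y_1 = S_1(0) = a_1 = 2
y_2 = S_2(0) = a_2 = 5
y_3 = S_2(3) = 3
t_q=13/4 is in segment 1 (τ=9/4); S_1(τ)=2389/464

y_0=-2 y_1=2 y_2=5 y_3=3
S(13/4) = 2389/464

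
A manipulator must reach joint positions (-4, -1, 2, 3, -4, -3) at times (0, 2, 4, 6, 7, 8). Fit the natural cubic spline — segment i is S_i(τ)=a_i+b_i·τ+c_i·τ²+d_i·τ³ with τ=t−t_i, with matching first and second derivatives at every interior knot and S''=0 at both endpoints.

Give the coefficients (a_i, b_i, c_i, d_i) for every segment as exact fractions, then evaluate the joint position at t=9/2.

  seg 0: a=-4 b=1045/626 c=0 d=-53/1252
  seg 1: a=-1 b=727/626 c=-159/626 d=265/1252
  seg 2: a=2 b=1681/626 c=318/313 d=-330/313
  seg 3: a=3 b=-3695/626 c=-1662/313 d=2637/626
  seg 4: a=-4 b=-1216/313 c=4587/626 d=-1529/626
S(9/2) = 2169/626

Δ: Δ0=3/2, Δ1=3/2, Δ2=1/2, Δ3=-7, Δ4=1
row 1: diag=8, rhs=0; c'=1/4, d'=0
row 2: denom=8−2·1/4=15/2; d'=(-6−2·0)/(15/2)=-4/5
row 3: denom=6−2·4/15=82/15; d'=(-45−2·-4/5)/(82/15)=-651/82
row 4: denom=4−1·15/82=313/82; d'=(48−1·-651/82)/(313/82)=4587/313
back: M4=4587/313
back: M3=-651/82−15/82·4587/313=-3324/313
back: M2=-4/5−4/15·-3324/313=636/313
back: M1=0−1/4·636/313=-159/313
M: M0=0, M1=-159/313, M2=636/313, M3=-3324/313, M4=4587/313, M5=0
seg 0: a=-4, c=M0/2=0, d=(M1−M0)/(6·2)=-53/1252, b=Δ0−h0·(2M0+M1)/6=1045/626
seg 1: a=-1, c=M1/2=-159/626, d=(M2−M1)/(6·2)=265/1252, b=Δ1−h1·(2M1+M2)/6=727/626
seg 2: a=2, c=M2/2=318/313, d=(M3−M2)/(6·2)=-330/313, b=Δ2−h2·(2M2+M3)/6=1681/626
seg 3: a=3, c=M3/2=-1662/313, d=(M4−M3)/(6·1)=2637/626, b=Δ3−h3·(2M3+M4)/6=-3695/626
seg 4: a=-4, c=M4/2=4587/626, d=(M5−M4)/(6·1)=-1529/626, b=Δ4−h4·(2M4+M5)/6=-1216/313
t_q=9/2 → seg 2, τ=1/2; S=2+1681/626·τ+318/313·τ²+-330/313·τ³=2169/626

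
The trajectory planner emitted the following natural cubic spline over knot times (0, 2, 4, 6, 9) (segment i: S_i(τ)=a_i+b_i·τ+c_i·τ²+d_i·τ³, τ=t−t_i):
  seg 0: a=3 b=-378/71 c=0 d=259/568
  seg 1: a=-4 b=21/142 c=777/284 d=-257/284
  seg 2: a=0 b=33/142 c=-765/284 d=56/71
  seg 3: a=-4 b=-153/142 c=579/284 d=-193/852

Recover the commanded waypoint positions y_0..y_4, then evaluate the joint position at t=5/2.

y_0 = S_0(0) = a_0 = 3
y_1 = S_1(0) = a_1 = -4
y_2 = S_2(0) = a_2 = 0
y_3 = S_3(0) = a_3 = -4
y_4 = S_3(3) = 5
t_q=5/2 is in segment 1 (τ=1/2); S_1(τ)=-7623/2272

y_0=3 y_1=-4 y_2=0 y_3=-4 y_4=5
S(5/2) = -7623/2272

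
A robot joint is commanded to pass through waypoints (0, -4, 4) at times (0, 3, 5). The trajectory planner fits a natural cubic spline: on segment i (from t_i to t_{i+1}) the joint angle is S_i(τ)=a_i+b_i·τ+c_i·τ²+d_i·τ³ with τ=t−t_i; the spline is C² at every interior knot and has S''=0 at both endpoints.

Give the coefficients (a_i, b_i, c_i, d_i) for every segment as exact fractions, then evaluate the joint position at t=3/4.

Δ: Δ0=-4/3, Δ1=4
row 1: diag=10, rhs=32; c'=1/5, d'=16/5
back: M1=16/5
M: M0=0, M1=16/5, M2=0
seg 0: a=0, c=M0/2=0, d=(M1−M0)/(6·3)=8/45, b=Δ0−h0·(2M0+M1)/6=-44/15
seg 1: a=-4, c=M1/2=8/5, d=(M2−M1)/(6·2)=-4/15, b=Δ1−h1·(2M1+M2)/6=28/15
t_q=3/4 → seg 0, τ=3/4; S=0+-44/15·τ+0·τ²+8/45·τ³=-17/8

  seg 0: a=0 b=-44/15 c=0 d=8/45
  seg 1: a=-4 b=28/15 c=8/5 d=-4/15
S(3/4) = -17/8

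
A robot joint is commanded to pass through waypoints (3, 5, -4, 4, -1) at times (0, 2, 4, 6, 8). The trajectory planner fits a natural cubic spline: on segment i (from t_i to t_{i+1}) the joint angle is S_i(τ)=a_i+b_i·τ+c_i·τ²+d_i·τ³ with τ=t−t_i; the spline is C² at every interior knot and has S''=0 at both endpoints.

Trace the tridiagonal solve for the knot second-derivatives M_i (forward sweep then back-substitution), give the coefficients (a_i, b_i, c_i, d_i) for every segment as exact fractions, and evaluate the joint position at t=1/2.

  seg 0: a=3 b=179/56 c=0 d=-123/224
  seg 1: a=5 b=-95/28 c=-369/112 d=307/224
  seg 2: a=-4 b=-1/8 c=69/14 d=-321/224
  seg 3: a=4 b=67/28 c=-411/112 d=137/224
S(1/2) = 8117/1792

Δ: Δ0=1, Δ1=-9/2, Δ2=4, Δ3=-5/2
row 1: diag=8, rhs=-33; c'=1/4, d'=-33/8
row 2: denom=8−2·1/4=15/2; d'=(51−2·-33/8)/(15/2)=79/10
row 3: denom=8−2·4/15=112/15; d'=(-39−2·79/10)/(112/15)=-411/56
back: M3=-411/56
back: M2=79/10−4/15·-411/56=69/7
back: M1=-33/8−1/4·69/7=-369/56
M: M0=0, M1=-369/56, M2=69/7, M3=-411/56, M4=0
seg 0: a=3, c=M0/2=0, d=(M1−M0)/(6·2)=-123/224, b=Δ0−h0·(2M0+M1)/6=179/56
seg 1: a=5, c=M1/2=-369/112, d=(M2−M1)/(6·2)=307/224, b=Δ1−h1·(2M1+M2)/6=-95/28
seg 2: a=-4, c=M2/2=69/14, d=(M3−M2)/(6·2)=-321/224, b=Δ2−h2·(2M2+M3)/6=-1/8
seg 3: a=4, c=M3/2=-411/112, d=(M4−M3)/(6·2)=137/224, b=Δ3−h3·(2M3+M4)/6=67/28
t_q=1/2 → seg 0, τ=1/2; S=3+179/56·τ+0·τ²+-123/224·τ³=8117/1792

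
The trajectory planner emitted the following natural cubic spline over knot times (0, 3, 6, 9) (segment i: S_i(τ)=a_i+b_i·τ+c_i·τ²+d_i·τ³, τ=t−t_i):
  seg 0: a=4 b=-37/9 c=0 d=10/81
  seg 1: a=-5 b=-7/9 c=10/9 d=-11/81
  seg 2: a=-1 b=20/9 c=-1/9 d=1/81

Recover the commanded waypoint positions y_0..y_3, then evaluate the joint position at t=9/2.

y_0 = S_0(0) = a_0 = 4
y_1 = S_1(0) = a_1 = -5
y_2 = S_2(0) = a_2 = -1
y_3 = S_2(3) = 5
t_q=9/2 is in segment 1 (τ=3/2); S_1(τ)=-33/8

y_0=4 y_1=-5 y_2=-1 y_3=5
S(9/2) = -33/8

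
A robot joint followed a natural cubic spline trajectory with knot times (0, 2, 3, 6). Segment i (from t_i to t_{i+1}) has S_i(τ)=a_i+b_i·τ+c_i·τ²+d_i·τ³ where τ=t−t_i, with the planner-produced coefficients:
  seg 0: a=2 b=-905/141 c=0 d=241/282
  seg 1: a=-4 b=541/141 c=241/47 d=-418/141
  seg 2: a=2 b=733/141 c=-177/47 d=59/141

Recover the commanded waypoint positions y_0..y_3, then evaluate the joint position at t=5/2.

y_0 = S_0(0) = a_0 = 2
y_1 = S_1(0) = a_1 = -4
y_2 = S_2(0) = a_2 = 2
y_3 = S_2(3) = -5
t_q=5/2 is in segment 1 (τ=1/2); S_1(τ)=-55/47

y_0=2 y_1=-4 y_2=2 y_3=-5
S(5/2) = -55/47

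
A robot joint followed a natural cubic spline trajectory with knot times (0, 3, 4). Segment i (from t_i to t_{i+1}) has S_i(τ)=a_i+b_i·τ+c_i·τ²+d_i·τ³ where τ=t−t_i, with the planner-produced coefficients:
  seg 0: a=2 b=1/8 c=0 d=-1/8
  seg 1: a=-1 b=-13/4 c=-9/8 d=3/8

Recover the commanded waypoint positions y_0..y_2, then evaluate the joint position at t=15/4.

y_0 = S_0(0) = a_0 = 2
y_1 = S_1(0) = a_1 = -1
y_2 = S_1(1) = -5
t_q=15/4 is in segment 1 (τ=3/4); S_1(τ)=-2003/512

y_0=2 y_1=-1 y_2=-5
S(15/4) = -2003/512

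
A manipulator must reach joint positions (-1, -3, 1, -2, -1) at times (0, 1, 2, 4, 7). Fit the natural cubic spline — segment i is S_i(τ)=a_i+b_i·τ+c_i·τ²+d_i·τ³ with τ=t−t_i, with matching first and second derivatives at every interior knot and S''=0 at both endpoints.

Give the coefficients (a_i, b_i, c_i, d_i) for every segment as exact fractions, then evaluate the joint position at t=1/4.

Δ: Δ0=-2, Δ1=4, Δ2=-3/2, Δ3=1/3
row 1: diag=4, rhs=36; c'=1/4, d'=9
row 2: denom=6−1·1/4=23/4; d'=(-33−1·9)/(23/4)=-168/23
row 3: denom=10−2·8/23=214/23; d'=(11−2·-168/23)/(214/23)=589/214
back: M3=589/214
back: M2=-168/23−8/23·589/214=-884/107
back: M1=9−1/4·-884/107=1184/107
M: M0=0, M1=1184/107, M2=-884/107, M3=589/214, M4=0
seg 0: a=-1, c=M0/2=0, d=(M1−M0)/(6·1)=592/321, b=Δ0−h0·(2M0+M1)/6=-1234/321
seg 1: a=-3, c=M1/2=592/107, d=(M2−M1)/(6·1)=-1034/321, b=Δ1−h1·(2M1+M2)/6=542/321
seg 2: a=1, c=M2/2=-442/107, d=(M3−M2)/(6·2)=2357/2568, b=Δ2−h2·(2M2+M3)/6=992/321
seg 3: a=-2, c=M3/2=589/428, d=(M4−M3)/(6·3)=-589/3852, b=Δ3−h3·(2M3+M4)/6=-1553/642
t_q=1/4 → seg 0, τ=1/4; S=-1+-1234/321·τ+0·τ²+592/321·τ³=-827/428

  seg 0: a=-1 b=-1234/321 c=0 d=592/321
  seg 1: a=-3 b=542/321 c=592/107 d=-1034/321
  seg 2: a=1 b=992/321 c=-442/107 d=2357/2568
  seg 3: a=-2 b=-1553/642 c=589/428 d=-589/3852
S(1/4) = -827/428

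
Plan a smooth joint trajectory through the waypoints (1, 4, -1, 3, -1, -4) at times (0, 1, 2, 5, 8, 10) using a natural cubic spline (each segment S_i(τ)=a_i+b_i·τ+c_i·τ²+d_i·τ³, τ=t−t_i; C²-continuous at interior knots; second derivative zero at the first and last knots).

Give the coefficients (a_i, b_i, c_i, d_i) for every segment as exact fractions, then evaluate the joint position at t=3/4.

Δ: Δ0=3, Δ1=-5, Δ2=4/3, Δ3=-4/3, Δ4=-3/2
row 1: diag=4, rhs=-48; c'=1/4, d'=-12
row 2: denom=8−1·1/4=31/4; d'=(38−1·-12)/(31/4)=200/31
row 3: denom=12−3·12/31=336/31; d'=(-16−3·200/31)/(336/31)=-137/42
row 4: denom=10−3·31/112=1027/112; d'=(-1−3·-137/42)/(1027/112)=984/1027
back: M4=984/1027
back: M3=-137/42−31/112·984/1027=-10867/3081
back: M2=200/31−12/31·-10867/3081=8028/1027
back: M1=-12−1/4·8028/1027=-14331/1027
M: M0=0, M1=-14331/1027, M2=8028/1027, M3=-10867/3081, M4=984/1027, M5=0
seg 0: a=1, c=M0/2=0, d=(M1−M0)/(6·1)=-4777/2054, b=Δ0−h0·(2M0+M1)/6=10939/2054
seg 1: a=4, c=M1/2=-14331/2054, d=(M2−M1)/(6·1)=7453/2054, b=Δ1−h1·(2M1+M2)/6=-1696/1027
seg 2: a=-1, c=M2/2=4014/1027, d=(M3−M2)/(6·3)=-34951/55458, b=Δ2−h2·(2M2+M3)/6=-9695/2054
seg 3: a=3, c=M3/2=-10867/6162, d=(M4−M3)/(6·3)=1063/4266, b=Δ3−h3·(2M3+M4)/6=1761/1027
seg 4: a=-1, c=M4/2=492/1027, d=(M5−M4)/(6·2)=-82/1027, b=Δ4−h4·(2M4+M5)/6=-4393/2054
t_q=3/4 → seg 0, τ=3/4; S=1+10939/2054·τ+0·τ²+-4777/2054·τ³=527549/131456

  seg 0: a=1 b=10939/2054 c=0 d=-4777/2054
  seg 1: a=4 b=-1696/1027 c=-14331/2054 d=7453/2054
  seg 2: a=-1 b=-9695/2054 c=4014/1027 d=-34951/55458
  seg 3: a=3 b=1761/1027 c=-10867/6162 d=1063/4266
  seg 4: a=-1 b=-4393/2054 c=492/1027 d=-82/1027
S(3/4) = 527549/131456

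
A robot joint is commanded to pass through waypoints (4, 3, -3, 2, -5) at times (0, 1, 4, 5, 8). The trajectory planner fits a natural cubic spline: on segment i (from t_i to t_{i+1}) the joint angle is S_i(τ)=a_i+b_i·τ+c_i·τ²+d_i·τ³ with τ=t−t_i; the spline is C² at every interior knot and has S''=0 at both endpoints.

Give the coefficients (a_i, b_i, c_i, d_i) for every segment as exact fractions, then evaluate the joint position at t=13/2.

  seg 0: a=4 b=-179/432 c=0 d=-253/432
  seg 1: a=3 b=-469/216 c=-253/144 d=2351/3888
  seg 2: a=-3 b=1561/432 c=199/54 d=-331/144
  seg 3: a=2 b=883/216 c=-1387/432 d=1387/3888
S(13/2) = 811/384

Δ: Δ0=-1, Δ1=-2, Δ2=5, Δ3=-7/3
row 1: diag=8, rhs=-6; c'=3/8, d'=-3/4
row 2: denom=8−3·3/8=55/8; d'=(42−3·-3/4)/(55/8)=354/55
row 3: denom=8−1·8/55=432/55; d'=(-44−1·354/55)/(432/55)=-1387/216
back: M3=-1387/216
back: M2=354/55−8/55·-1387/216=199/27
back: M1=-3/4−3/8·199/27=-253/72
M: M0=0, M1=-253/72, M2=199/27, M3=-1387/216, M4=0
seg 0: a=4, c=M0/2=0, d=(M1−M0)/(6·1)=-253/432, b=Δ0−h0·(2M0+M1)/6=-179/432
seg 1: a=3, c=M1/2=-253/144, d=(M2−M1)/(6·3)=2351/3888, b=Δ1−h1·(2M1+M2)/6=-469/216
seg 2: a=-3, c=M2/2=199/54, d=(M3−M2)/(6·1)=-331/144, b=Δ2−h2·(2M2+M3)/6=1561/432
seg 3: a=2, c=M3/2=-1387/432, d=(M4−M3)/(6·3)=1387/3888, b=Δ3−h3·(2M3+M4)/6=883/216
t_q=13/2 → seg 3, τ=3/2; S=2+883/216·τ+-1387/432·τ²+1387/3888·τ³=811/384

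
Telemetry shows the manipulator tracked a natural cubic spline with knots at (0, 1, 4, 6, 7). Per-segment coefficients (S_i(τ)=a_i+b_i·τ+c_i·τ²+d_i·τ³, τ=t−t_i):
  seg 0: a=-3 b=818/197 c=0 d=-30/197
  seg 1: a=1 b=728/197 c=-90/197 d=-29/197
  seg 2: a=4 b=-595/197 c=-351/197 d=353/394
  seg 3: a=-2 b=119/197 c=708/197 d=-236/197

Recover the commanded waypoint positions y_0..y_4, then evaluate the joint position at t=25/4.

y_0=-3 y_1=1 y_2=4 y_3=-2 y_4=1
S(25/4) = -5179/3152

y_0 = S_0(0) = a_0 = -3
y_1 = S_1(0) = a_1 = 1
y_2 = S_2(0) = a_2 = 4
y_3 = S_3(0) = a_3 = -2
y_4 = S_3(1) = 1
t_q=25/4 is in segment 3 (τ=1/4); S_3(τ)=-5179/3152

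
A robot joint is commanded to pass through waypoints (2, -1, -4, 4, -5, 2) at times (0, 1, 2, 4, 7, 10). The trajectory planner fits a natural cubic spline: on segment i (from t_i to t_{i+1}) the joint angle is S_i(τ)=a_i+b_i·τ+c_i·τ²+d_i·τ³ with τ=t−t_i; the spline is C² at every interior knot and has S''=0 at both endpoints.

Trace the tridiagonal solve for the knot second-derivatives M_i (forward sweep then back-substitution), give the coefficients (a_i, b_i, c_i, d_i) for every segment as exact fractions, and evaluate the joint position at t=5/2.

  seg 0: a=2 b=-6106/2361 c=0 d=-977/2361
  seg 1: a=-1 b=-9037/2361 c=-977/787 d=4885/2361
  seg 2: a=-4 b=-244/2361 c=3908/787 d=-3440/2361
  seg 3: a=4 b=5372/2361 c=-2972/787 d=14293/21249
  seg 4: a=-5 b=-5245/2361 c=5377/2361 d=-5377/21249
S(5/2) = -2355/787

Δ: Δ0=-3, Δ1=-3, Δ2=4, Δ3=-3, Δ4=7/3
row 1: diag=4, rhs=0; c'=1/4, d'=0
row 2: denom=6−1·1/4=23/4; d'=(42−1·0)/(23/4)=168/23
row 3: denom=10−2·8/23=214/23; d'=(-42−2·168/23)/(214/23)=-651/107
row 4: denom=12−3·69/214=2361/214; d'=(32−3·-651/107)/(2361/214)=10754/2361
back: M4=10754/2361
back: M3=-651/107−69/214·10754/2361=-5944/787
back: M2=168/23−8/23·-5944/787=7816/787
back: M1=0−1/4·7816/787=-1954/787
M: M0=0, M1=-1954/787, M2=7816/787, M3=-5944/787, M4=10754/2361, M5=0
seg 0: a=2, c=M0/2=0, d=(M1−M0)/(6·1)=-977/2361, b=Δ0−h0·(2M0+M1)/6=-6106/2361
seg 1: a=-1, c=M1/2=-977/787, d=(M2−M1)/(6·1)=4885/2361, b=Δ1−h1·(2M1+M2)/6=-9037/2361
seg 2: a=-4, c=M2/2=3908/787, d=(M3−M2)/(6·2)=-3440/2361, b=Δ2−h2·(2M2+M3)/6=-244/2361
seg 3: a=4, c=M3/2=-2972/787, d=(M4−M3)/(6·3)=14293/21249, b=Δ3−h3·(2M3+M4)/6=5372/2361
seg 4: a=-5, c=M4/2=5377/2361, d=(M5−M4)/(6·3)=-5377/21249, b=Δ4−h4·(2M4+M5)/6=-5245/2361
t_q=5/2 → seg 2, τ=1/2; S=-4+-244/2361·τ+3908/787·τ²+-3440/2361·τ³=-2355/787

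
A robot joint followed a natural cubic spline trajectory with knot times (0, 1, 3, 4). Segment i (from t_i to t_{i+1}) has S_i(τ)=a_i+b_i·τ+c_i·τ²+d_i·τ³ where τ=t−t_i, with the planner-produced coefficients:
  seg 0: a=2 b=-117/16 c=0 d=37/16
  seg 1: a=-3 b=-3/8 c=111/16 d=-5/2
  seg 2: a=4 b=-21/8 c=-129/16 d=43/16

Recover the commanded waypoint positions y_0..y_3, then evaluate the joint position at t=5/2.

y_0=2 y_1=-3 y_2=4 y_3=-4
S(5/2) = 231/64

y_0 = S_0(0) = a_0 = 2
y_1 = S_1(0) = a_1 = -3
y_2 = S_2(0) = a_2 = 4
y_3 = S_2(1) = -4
t_q=5/2 is in segment 1 (τ=3/2); S_1(τ)=231/64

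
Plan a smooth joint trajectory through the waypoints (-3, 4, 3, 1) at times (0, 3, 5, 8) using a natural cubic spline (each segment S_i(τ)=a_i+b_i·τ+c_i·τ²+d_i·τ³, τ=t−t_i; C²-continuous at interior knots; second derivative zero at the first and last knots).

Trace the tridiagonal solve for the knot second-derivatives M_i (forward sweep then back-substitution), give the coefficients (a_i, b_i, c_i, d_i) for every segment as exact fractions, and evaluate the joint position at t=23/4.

  seg 0: a=-3 b=77/24 c=0 d=-7/72
  seg 1: a=4 b=7/12 c=-7/8 d=1/6
  seg 2: a=3 b=-11/12 c=1/8 d=-1/72
S(23/4) = 1217/512

Δ: Δ0=7/3, Δ1=-1/2, Δ2=-2/3
row 1: diag=10, rhs=-17; c'=1/5, d'=-17/10
row 2: denom=10−2·1/5=48/5; d'=(-1−2·-17/10)/(48/5)=1/4
back: M2=1/4
back: M1=-17/10−1/5·1/4=-7/4
M: M0=0, M1=-7/4, M2=1/4, M3=0
seg 0: a=-3, c=M0/2=0, d=(M1−M0)/(6·3)=-7/72, b=Δ0−h0·(2M0+M1)/6=77/24
seg 1: a=4, c=M1/2=-7/8, d=(M2−M1)/(6·2)=1/6, b=Δ1−h1·(2M1+M2)/6=7/12
seg 2: a=3, c=M2/2=1/8, d=(M3−M2)/(6·3)=-1/72, b=Δ2−h2·(2M2+M3)/6=-11/12
t_q=23/4 → seg 2, τ=3/4; S=3+-11/12·τ+1/8·τ²+-1/72·τ³=1217/512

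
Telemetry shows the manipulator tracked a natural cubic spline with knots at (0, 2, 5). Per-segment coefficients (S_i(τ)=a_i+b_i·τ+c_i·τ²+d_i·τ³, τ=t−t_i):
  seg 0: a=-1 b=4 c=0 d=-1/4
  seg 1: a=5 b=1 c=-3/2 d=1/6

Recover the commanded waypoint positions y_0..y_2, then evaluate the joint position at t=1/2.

y_0 = S_0(0) = a_0 = -1
y_1 = S_1(0) = a_1 = 5
y_2 = S_1(3) = -1
t_q=1/2 is in segment 0 (τ=1/2); S_0(τ)=31/32

y_0=-1 y_1=5 y_2=-1
S(1/2) = 31/32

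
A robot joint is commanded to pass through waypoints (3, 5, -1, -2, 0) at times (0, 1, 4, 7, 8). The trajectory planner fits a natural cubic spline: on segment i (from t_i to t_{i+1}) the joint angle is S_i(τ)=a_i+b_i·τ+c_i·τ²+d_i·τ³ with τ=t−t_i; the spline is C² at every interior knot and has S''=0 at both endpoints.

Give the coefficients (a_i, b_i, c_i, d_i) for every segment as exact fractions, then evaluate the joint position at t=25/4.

Δ: Δ0=2, Δ1=-2, Δ2=-1/3, Δ3=2
row 1: diag=8, rhs=-24; c'=3/8, d'=-3
row 2: denom=12−3·3/8=87/8; d'=(10−3·-3)/(87/8)=152/87
row 3: denom=8−3·8/29=208/29; d'=(14−3·152/87)/(208/29)=127/104
back: M3=127/104
back: M2=152/87−8/29·127/104=55/39
back: M1=-3−3/8·55/39=-367/104
M: M0=0, M1=-367/104, M2=55/39, M3=127/104, M4=0
seg 0: a=3, c=M0/2=0, d=(M1−M0)/(6·1)=-367/624, b=Δ0−h0·(2M0+M1)/6=1615/624
seg 1: a=5, c=M1/2=-367/208, d=(M2−M1)/(6·3)=1541/5616, b=Δ1−h1·(2M1+M2)/6=257/312
seg 2: a=-1, c=M2/2=55/78, d=(M3−M2)/(6·3)=-59/5616, b=Δ2−h2·(2M2+M3)/6=-113/48
seg 3: a=-2, c=M3/2=127/208, d=(M4−M3)/(6·1)=-127/624, b=Δ3−h3·(2M3+M4)/6=497/312
t_q=25/4 → seg 2, τ=9/4; S=-1+-113/48·τ+55/78·τ²+-59/5616·τ³=-37897/13312

  seg 0: a=3 b=1615/624 c=0 d=-367/624
  seg 1: a=5 b=257/312 c=-367/208 d=1541/5616
  seg 2: a=-1 b=-113/48 c=55/78 d=-59/5616
  seg 3: a=-2 b=497/312 c=127/208 d=-127/624
S(25/4) = -37897/13312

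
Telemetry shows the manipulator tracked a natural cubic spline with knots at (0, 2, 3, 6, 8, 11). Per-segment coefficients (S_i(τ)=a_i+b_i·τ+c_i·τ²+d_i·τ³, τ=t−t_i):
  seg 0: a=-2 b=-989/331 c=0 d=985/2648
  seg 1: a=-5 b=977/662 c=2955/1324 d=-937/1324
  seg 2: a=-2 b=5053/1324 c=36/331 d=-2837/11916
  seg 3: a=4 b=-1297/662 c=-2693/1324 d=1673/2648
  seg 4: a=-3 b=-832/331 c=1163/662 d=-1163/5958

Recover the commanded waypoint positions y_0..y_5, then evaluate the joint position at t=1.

y_0 = S_0(0) = a_0 = -2
y_1 = S_1(0) = a_1 = -5
y_2 = S_2(0) = a_2 = -2
y_3 = S_3(0) = a_3 = 4
y_4 = S_4(0) = a_4 = -3
y_5 = S_4(3) = 0
t_q=1 is in segment 0 (τ=1); S_0(τ)=-12223/2648

y_0=-2 y_1=-5 y_2=-2 y_3=4 y_4=-3 y_5=0
S(1) = -12223/2648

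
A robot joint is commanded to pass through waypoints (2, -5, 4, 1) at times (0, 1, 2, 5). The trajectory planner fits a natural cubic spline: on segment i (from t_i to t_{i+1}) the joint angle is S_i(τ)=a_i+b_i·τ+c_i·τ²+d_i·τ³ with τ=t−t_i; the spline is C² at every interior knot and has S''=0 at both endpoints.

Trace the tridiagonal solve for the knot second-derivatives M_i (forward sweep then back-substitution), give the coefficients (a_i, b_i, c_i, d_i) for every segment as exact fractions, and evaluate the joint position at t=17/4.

  seg 0: a=2 b=-355/31 c=0 d=138/31
  seg 1: a=-5 b=59/31 c=414/31 d=-194/31
  seg 2: a=4 b=305/31 c=-168/31 d=56/93
S(17/4) = 1379/248

Δ: Δ0=-7, Δ1=9, Δ2=-1
row 1: diag=4, rhs=96; c'=1/4, d'=24
row 2: denom=8−1·1/4=31/4; d'=(-60−1·24)/(31/4)=-336/31
back: M2=-336/31
back: M1=24−1/4·-336/31=828/31
M: M0=0, M1=828/31, M2=-336/31, M3=0
seg 0: a=2, c=M0/2=0, d=(M1−M0)/(6·1)=138/31, b=Δ0−h0·(2M0+M1)/6=-355/31
seg 1: a=-5, c=M1/2=414/31, d=(M2−M1)/(6·1)=-194/31, b=Δ1−h1·(2M1+M2)/6=59/31
seg 2: a=4, c=M2/2=-168/31, d=(M3−M2)/(6·3)=56/93, b=Δ2−h2·(2M2+M3)/6=305/31
t_q=17/4 → seg 2, τ=9/4; S=4+305/31·τ+-168/31·τ²+56/93·τ³=1379/248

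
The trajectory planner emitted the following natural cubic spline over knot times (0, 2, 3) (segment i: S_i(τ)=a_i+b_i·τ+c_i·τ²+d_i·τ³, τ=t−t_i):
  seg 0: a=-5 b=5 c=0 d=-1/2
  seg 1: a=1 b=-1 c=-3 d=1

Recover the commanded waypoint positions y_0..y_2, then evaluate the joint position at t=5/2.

y_0 = S_0(0) = a_0 = -5
y_1 = S_1(0) = a_1 = 1
y_2 = S_1(1) = -2
t_q=5/2 is in segment 1 (τ=1/2); S_1(τ)=-1/8

y_0=-5 y_1=1 y_2=-2
S(5/2) = -1/8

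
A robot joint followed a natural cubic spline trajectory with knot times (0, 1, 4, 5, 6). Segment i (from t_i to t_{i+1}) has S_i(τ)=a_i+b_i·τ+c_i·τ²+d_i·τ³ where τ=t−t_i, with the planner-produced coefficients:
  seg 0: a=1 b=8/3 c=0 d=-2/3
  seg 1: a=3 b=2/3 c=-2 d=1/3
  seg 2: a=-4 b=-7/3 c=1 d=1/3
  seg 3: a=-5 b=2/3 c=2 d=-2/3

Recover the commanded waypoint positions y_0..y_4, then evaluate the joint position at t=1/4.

y_0 = S_0(0) = a_0 = 1
y_1 = S_1(0) = a_1 = 3
y_2 = S_2(0) = a_2 = -4
y_3 = S_3(0) = a_3 = -5
y_4 = S_3(1) = -3
t_q=1/4 is in segment 0 (τ=1/4); S_0(τ)=53/32

y_0=1 y_1=3 y_2=-4 y_3=-5 y_4=-3
S(1/4) = 53/32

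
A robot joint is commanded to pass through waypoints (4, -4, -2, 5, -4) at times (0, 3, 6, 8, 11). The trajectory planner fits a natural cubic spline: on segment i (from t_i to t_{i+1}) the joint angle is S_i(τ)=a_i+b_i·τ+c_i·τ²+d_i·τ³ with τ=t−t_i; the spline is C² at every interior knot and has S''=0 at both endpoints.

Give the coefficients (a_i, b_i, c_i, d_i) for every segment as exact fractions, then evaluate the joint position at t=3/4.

Δ: Δ0=-8/3, Δ1=2/3, Δ2=7/2, Δ3=-3
row 1: diag=12, rhs=20; c'=1/4, d'=5/3
row 2: denom=10−3·1/4=37/4; d'=(17−3·5/3)/(37/4)=48/37
row 3: denom=10−2·8/37=354/37; d'=(-39−2·48/37)/(354/37)=-513/118
back: M3=-513/118
back: M2=48/37−8/37·-513/118=132/59
back: M1=5/3−1/4·132/59=196/177
M: M0=0, M1=196/177, M2=132/59, M3=-513/118, M4=0
seg 0: a=4, c=M0/2=0, d=(M1−M0)/(6·3)=98/1593, b=Δ0−h0·(2M0+M1)/6=-190/59
seg 1: a=-4, c=M1/2=98/177, d=(M2−M1)/(6·3)=100/1593, b=Δ1−h1·(2M1+M2)/6=-92/59
seg 2: a=-2, c=M2/2=66/59, d=(M3−M2)/(6·2)=-259/472, b=Δ2−h2·(2M2+M3)/6=204/59
seg 3: a=5, c=M3/2=-513/236, d=(M4−M3)/(6·3)=57/236, b=Δ3−h3·(2M3+M4)/6=159/118
t_q=3/4 → seg 0, τ=3/4; S=4+-190/59·τ+0·τ²+98/1593·τ³=3041/1888

  seg 0: a=4 b=-190/59 c=0 d=98/1593
  seg 1: a=-4 b=-92/59 c=98/177 d=100/1593
  seg 2: a=-2 b=204/59 c=66/59 d=-259/472
  seg 3: a=5 b=159/118 c=-513/236 d=57/236
S(3/4) = 3041/1888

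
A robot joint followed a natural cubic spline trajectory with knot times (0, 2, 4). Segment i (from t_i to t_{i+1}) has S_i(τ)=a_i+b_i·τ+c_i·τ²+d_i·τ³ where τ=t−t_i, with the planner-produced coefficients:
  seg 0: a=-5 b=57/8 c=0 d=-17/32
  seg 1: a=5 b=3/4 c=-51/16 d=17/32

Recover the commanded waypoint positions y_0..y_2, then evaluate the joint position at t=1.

y_0=-5 y_1=5 y_2=-2
S(1) = 51/32

y_0 = S_0(0) = a_0 = -5
y_1 = S_1(0) = a_1 = 5
y_2 = S_1(2) = -2
t_q=1 is in segment 0 (τ=1); S_0(τ)=51/32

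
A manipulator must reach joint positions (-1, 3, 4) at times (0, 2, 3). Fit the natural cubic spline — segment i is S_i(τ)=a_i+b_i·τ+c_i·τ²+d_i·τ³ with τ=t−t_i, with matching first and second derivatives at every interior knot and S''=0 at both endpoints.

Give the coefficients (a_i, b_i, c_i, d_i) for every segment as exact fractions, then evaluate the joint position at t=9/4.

  seg 0: a=-1 b=7/3 c=0 d=-1/12
  seg 1: a=3 b=4/3 c=-1/2 d=1/6
S(9/4) = 423/128

Δ: Δ0=2, Δ1=1
row 1: diag=6, rhs=-6; c'=1/6, d'=-1
back: M1=-1
M: M0=0, M1=-1, M2=0
seg 0: a=-1, c=M0/2=0, d=(M1−M0)/(6·2)=-1/12, b=Δ0−h0·(2M0+M1)/6=7/3
seg 1: a=3, c=M1/2=-1/2, d=(M2−M1)/(6·1)=1/6, b=Δ1−h1·(2M1+M2)/6=4/3
t_q=9/4 → seg 1, τ=1/4; S=3+4/3·τ+-1/2·τ²+1/6·τ³=423/128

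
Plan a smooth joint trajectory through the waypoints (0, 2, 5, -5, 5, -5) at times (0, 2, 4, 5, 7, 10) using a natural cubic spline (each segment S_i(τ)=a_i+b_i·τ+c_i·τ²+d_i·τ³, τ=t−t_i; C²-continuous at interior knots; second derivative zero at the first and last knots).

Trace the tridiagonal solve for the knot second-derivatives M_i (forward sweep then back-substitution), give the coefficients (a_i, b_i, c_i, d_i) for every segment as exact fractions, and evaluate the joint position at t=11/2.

Δ: Δ0=1, Δ1=3/2, Δ2=-10, Δ3=5, Δ4=-10/3
row 1: diag=8, rhs=3; c'=1/4, d'=3/8
row 2: denom=6−2·1/4=11/2; d'=(-69−2·3/8)/(11/2)=-279/22
row 3: denom=6−1·2/11=64/11; d'=(90−1·-279/22)/(64/11)=2259/128
row 4: denom=10−2·11/32=149/16; d'=(-50−2·2259/128)/(149/16)=-5459/596
back: M4=-5459/596
back: M3=2259/128−11/32·-5459/596=12395/596
back: M2=-279/22−2/11·12395/596=-2453/149
back: M1=3/8−1/4·-2453/149=5353/1192
M: M0=0, M1=5353/1192, M2=-2453/149, M3=12395/596, M4=-5459/596, M5=0
seg 0: a=0, c=M0/2=0, d=(M1−M0)/(6·2)=5353/14304, b=Δ0−h0·(2M0+M1)/6=-1777/3576
seg 1: a=2, c=M1/2=5353/2384, d=(M2−M1)/(6·2)=-24977/14304, b=Δ1−h1·(2M1+M2)/6=7141/1788
seg 2: a=5, c=M2/2=-2453/298, d=(M3−M2)/(6·1)=22207/3576, b=Δ2−h2·(2M2+M3)/6=-28531/3576
seg 3: a=-5, c=M3/2=12395/1192, d=(M4−M3)/(6·2)=-8927/3576, b=Δ3−h3·(2M3+M4)/6=-10391/1788
seg 4: a=5, c=M4/2=-5459/1192, d=(M5−M4)/(6·3)=5459/10728, b=Δ4−h4·(2M4+M5)/6=10417/1788
t_q=11/2 → seg 3, τ=1/2; S=-5+-10391/1788·τ+12395/1192·τ²+-8927/3576·τ³=-53575/9536

  seg 0: a=0 b=-1777/3576 c=0 d=5353/14304
  seg 1: a=2 b=7141/1788 c=5353/2384 d=-24977/14304
  seg 2: a=5 b=-28531/3576 c=-2453/298 d=22207/3576
  seg 3: a=-5 b=-10391/1788 c=12395/1192 d=-8927/3576
  seg 4: a=5 b=10417/1788 c=-5459/1192 d=5459/10728
S(11/2) = -53575/9536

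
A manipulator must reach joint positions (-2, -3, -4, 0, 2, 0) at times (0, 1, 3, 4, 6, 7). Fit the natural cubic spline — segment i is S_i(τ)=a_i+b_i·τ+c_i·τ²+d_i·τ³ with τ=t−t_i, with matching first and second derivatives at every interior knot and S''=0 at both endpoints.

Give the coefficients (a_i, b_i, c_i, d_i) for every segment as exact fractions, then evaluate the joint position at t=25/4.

  seg 0: a=-2 b=-769/988 c=0 d=-219/988
  seg 1: a=-3 b=-713/494 c=-657/988 d=1123/1976
  seg 2: a=-4 b=671/247 c=678/247 d=-19/13
  seg 3: a=0 b=944/247 c=-405/247 d=113/988
  seg 4: a=2 b=-337/247 c=-471/494 d=157/494
S(25/4) = 50721/31616

Δ: Δ0=-1, Δ1=-1/2, Δ2=4, Δ3=1, Δ4=-2
row 1: diag=6, rhs=3; c'=1/3, d'=1/2
row 2: denom=6−2·1/3=16/3; d'=(27−2·1/2)/(16/3)=39/8
row 3: denom=6−1·3/16=93/16; d'=(-18−1·39/8)/(93/16)=-122/31
row 4: denom=6−2·32/93=494/93; d'=(-18−2·-122/31)/(494/93)=-471/247
back: M4=-471/247
back: M3=-122/31−32/93·-471/247=-810/247
back: M2=39/8−3/16·-810/247=1356/247
back: M1=1/2−1/3·1356/247=-657/494
M: M0=0, M1=-657/494, M2=1356/247, M3=-810/247, M4=-471/247, M5=0
seg 0: a=-2, c=M0/2=0, d=(M1−M0)/(6·1)=-219/988, b=Δ0−h0·(2M0+M1)/6=-769/988
seg 1: a=-3, c=M1/2=-657/988, d=(M2−M1)/(6·2)=1123/1976, b=Δ1−h1·(2M1+M2)/6=-713/494
seg 2: a=-4, c=M2/2=678/247, d=(M3−M2)/(6·1)=-19/13, b=Δ2−h2·(2M2+M3)/6=671/247
seg 3: a=0, c=M3/2=-405/247, d=(M4−M3)/(6·2)=113/988, b=Δ3−h3·(2M3+M4)/6=944/247
seg 4: a=2, c=M4/2=-471/494, d=(M5−M4)/(6·1)=157/494, b=Δ4−h4·(2M4+M5)/6=-337/247
t_q=25/4 → seg 4, τ=1/4; S=2+-337/247·τ+-471/494·τ²+157/494·τ³=50721/31616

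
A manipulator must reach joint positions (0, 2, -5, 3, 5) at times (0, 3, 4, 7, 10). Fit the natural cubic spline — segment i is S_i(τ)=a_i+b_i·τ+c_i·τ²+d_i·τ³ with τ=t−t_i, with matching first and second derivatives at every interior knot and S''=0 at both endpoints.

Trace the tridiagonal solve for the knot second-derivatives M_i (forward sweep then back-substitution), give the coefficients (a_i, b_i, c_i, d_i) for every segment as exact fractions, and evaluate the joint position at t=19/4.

Δ: Δ0=2/3, Δ1=-7, Δ2=8/3, Δ3=2/3
row 1: diag=8, rhs=-46; c'=1/8, d'=-23/4
row 2: denom=8−1·1/8=63/8; d'=(58−1·-23/4)/(63/8)=170/21
row 3: denom=12−3·8/21=76/7; d'=(-12−3·170/21)/(76/7)=-127/38
back: M3=-127/38
back: M2=170/21−8/21·-127/38=178/19
back: M1=-23/4−1/8·178/19=-263/38
M: M0=0, M1=-263/38, M2=178/19, M3=-127/38, M4=0
seg 0: a=0, c=M0/2=0, d=(M1−M0)/(6·3)=-263/684, b=Δ0−h0·(2M0+M1)/6=941/228
seg 1: a=2, c=M1/2=-263/76, d=(M2−M1)/(6·1)=619/228, b=Δ1−h1·(2M1+M2)/6=-713/114
seg 2: a=-5, c=M2/2=89/19, d=(M3−M2)/(6·3)=-161/228, b=Δ2−h2·(2M2+M3)/6=-1147/228
seg 3: a=3, c=M3/2=-127/76, d=(M4−M3)/(6·3)=127/684, b=Δ3−h3·(2M3+M4)/6=457/114
t_q=19/4 → seg 2, τ=3/4; S=-5+-1147/228·τ+89/19·τ²+-161/228·τ³=-31305/4864

  seg 0: a=0 b=941/228 c=0 d=-263/684
  seg 1: a=2 b=-713/114 c=-263/76 d=619/228
  seg 2: a=-5 b=-1147/228 c=89/19 d=-161/228
  seg 3: a=3 b=457/114 c=-127/76 d=127/684
S(19/4) = -31305/4864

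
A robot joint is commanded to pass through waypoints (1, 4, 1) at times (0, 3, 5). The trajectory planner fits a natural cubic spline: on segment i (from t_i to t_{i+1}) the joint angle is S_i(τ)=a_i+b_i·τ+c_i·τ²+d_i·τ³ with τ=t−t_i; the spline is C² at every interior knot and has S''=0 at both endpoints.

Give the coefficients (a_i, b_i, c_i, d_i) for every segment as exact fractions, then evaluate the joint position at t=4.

Δ: Δ0=1, Δ1=-3/2
row 1: diag=10, rhs=-15; c'=1/5, d'=-3/2
back: M1=-3/2
M: M0=0, M1=-3/2, M2=0
seg 0: a=1, c=M0/2=0, d=(M1−M0)/(6·3)=-1/12, b=Δ0−h0·(2M0+M1)/6=7/4
seg 1: a=4, c=M1/2=-3/4, d=(M2−M1)/(6·2)=1/8, b=Δ1−h1·(2M1+M2)/6=-1/2
t_q=4 → seg 1, τ=1; S=4+-1/2·τ+-3/4·τ²+1/8·τ³=23/8

  seg 0: a=1 b=7/4 c=0 d=-1/12
  seg 1: a=4 b=-1/2 c=-3/4 d=1/8
S(4) = 23/8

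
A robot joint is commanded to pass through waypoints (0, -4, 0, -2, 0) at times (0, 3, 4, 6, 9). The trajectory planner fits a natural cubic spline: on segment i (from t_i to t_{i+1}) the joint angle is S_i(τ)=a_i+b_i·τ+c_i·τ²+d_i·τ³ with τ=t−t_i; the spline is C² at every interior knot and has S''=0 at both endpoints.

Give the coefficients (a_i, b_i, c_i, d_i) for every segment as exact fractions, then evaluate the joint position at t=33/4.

  seg 0: a=0 b=-820/219 c=0 d=176/657
  seg 1: a=-4 b=764/219 c=176/73 d=-416/219
  seg 2: a=0 b=572/219 c=-240/73 d=649/876
  seg 3: a=-2 b=-361/219 c=169/146 d=-169/1314
S(33/4) = -12277/9344

Δ: Δ0=-4/3, Δ1=4, Δ2=-1, Δ3=2/3
row 1: diag=8, rhs=32; c'=1/8, d'=4
row 2: denom=6−1·1/8=47/8; d'=(-30−1·4)/(47/8)=-272/47
row 3: denom=10−2·16/47=438/47; d'=(10−2·-272/47)/(438/47)=169/73
back: M3=169/73
back: M2=-272/47−16/47·169/73=-480/73
back: M1=4−1/8·-480/73=352/73
M: M0=0, M1=352/73, M2=-480/73, M3=169/73, M4=0
seg 0: a=0, c=M0/2=0, d=(M1−M0)/(6·3)=176/657, b=Δ0−h0·(2M0+M1)/6=-820/219
seg 1: a=-4, c=M1/2=176/73, d=(M2−M1)/(6·1)=-416/219, b=Δ1−h1·(2M1+M2)/6=764/219
seg 2: a=0, c=M2/2=-240/73, d=(M3−M2)/(6·2)=649/876, b=Δ2−h2·(2M2+M3)/6=572/219
seg 3: a=-2, c=M3/2=169/146, d=(M4−M3)/(6·3)=-169/1314, b=Δ3−h3·(2M3+M4)/6=-361/219
t_q=33/4 → seg 3, τ=9/4; S=-2+-361/219·τ+169/146·τ²+-169/1314·τ³=-12277/9344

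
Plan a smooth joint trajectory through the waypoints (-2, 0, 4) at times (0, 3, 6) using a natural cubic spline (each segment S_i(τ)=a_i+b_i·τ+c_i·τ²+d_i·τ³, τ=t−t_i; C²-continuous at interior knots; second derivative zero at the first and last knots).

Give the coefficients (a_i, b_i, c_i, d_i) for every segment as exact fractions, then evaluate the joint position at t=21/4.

Δ: Δ0=2/3, Δ1=4/3
row 1: diag=12, rhs=4; c'=1/4, d'=1/3
back: M1=1/3
M: M0=0, M1=1/3, M2=0
seg 0: a=-2, c=M0/2=0, d=(M1−M0)/(6·3)=1/54, b=Δ0−h0·(2M0+M1)/6=1/2
seg 1: a=0, c=M1/2=1/6, d=(M2−M1)/(6·3)=-1/54, b=Δ1−h1·(2M1+M2)/6=1
t_q=21/4 → seg 1, τ=9/4; S=0+1·τ+1/6·τ²+-1/54·τ³=369/128

  seg 0: a=-2 b=1/2 c=0 d=1/54
  seg 1: a=0 b=1 c=1/6 d=-1/54
S(21/4) = 369/128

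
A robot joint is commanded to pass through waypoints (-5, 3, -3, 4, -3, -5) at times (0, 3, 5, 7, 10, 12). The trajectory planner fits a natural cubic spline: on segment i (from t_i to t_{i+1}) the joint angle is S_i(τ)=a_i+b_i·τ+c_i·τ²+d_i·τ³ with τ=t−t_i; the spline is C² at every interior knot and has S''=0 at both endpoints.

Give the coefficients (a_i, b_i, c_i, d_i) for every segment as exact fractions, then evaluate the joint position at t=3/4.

Δ: Δ0=8/3, Δ1=-3, Δ2=7/2, Δ3=-7/3, Δ4=-1
row 1: diag=10, rhs=-34; c'=1/5, d'=-17/5
row 2: denom=8−2·1/5=38/5; d'=(39−2·-17/5)/(38/5)=229/38
row 3: denom=10−2·5/19=180/19; d'=(-35−2·229/38)/(180/19)=-149/30
row 4: denom=10−3·19/60=181/20; d'=(8−3·-149/30)/(181/20)=458/181
back: M4=458/181
back: M3=-149/30−19/60·458/181=-1044/181
back: M2=229/38−5/19·-1044/181=2731/362
back: M1=-17/5−1/5·2731/362=-1777/362
M: M0=0, M1=-1777/362, M2=2731/362, M3=-1044/181, M4=458/181, M5=0
seg 0: a=-5, c=M0/2=0, d=(M1−M0)/(6·3)=-1777/6516, b=Δ0−h0·(2M0+M1)/6=11123/2172
seg 1: a=3, c=M1/2=-1777/724, d=(M2−M1)/(6·2)=1127/1086, b=Δ1−h1·(2M1+M2)/6=-2435/1086
seg 2: a=-3, c=M2/2=2731/724, d=(M3−M2)/(6·2)=-4819/4344, b=Δ2−h2·(2M2+M3)/6=427/1086
seg 3: a=4, c=M3/2=-522/181, d=(M4−M3)/(6·3)=751/1629, b=Δ3−h3·(2M3+M4)/6=1178/543
seg 4: a=-3, c=M4/2=229/181, d=(M5−M4)/(6·2)=-229/1086, b=Δ4−h4·(2M4+M5)/6=-1459/543
t_q=3/4 → seg 0, τ=3/4; S=-5+11123/2172·τ+0·τ²+-1777/6516·τ³=-59043/46336

  seg 0: a=-5 b=11123/2172 c=0 d=-1777/6516
  seg 1: a=3 b=-2435/1086 c=-1777/724 d=1127/1086
  seg 2: a=-3 b=427/1086 c=2731/724 d=-4819/4344
  seg 3: a=4 b=1178/543 c=-522/181 d=751/1629
  seg 4: a=-3 b=-1459/543 c=229/181 d=-229/1086
S(3/4) = -59043/46336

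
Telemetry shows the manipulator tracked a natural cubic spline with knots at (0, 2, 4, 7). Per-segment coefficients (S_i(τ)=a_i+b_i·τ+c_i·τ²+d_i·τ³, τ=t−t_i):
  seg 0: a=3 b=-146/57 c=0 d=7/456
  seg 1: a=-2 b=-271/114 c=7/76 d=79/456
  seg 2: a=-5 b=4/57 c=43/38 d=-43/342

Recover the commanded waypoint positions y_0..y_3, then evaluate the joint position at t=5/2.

y_0=3 y_1=-2 y_2=-5 y_3=2
S(5/2) = -3823/1216

y_0 = S_0(0) = a_0 = 3
y_1 = S_1(0) = a_1 = -2
y_2 = S_2(0) = a_2 = -5
y_3 = S_2(3) = 2
t_q=5/2 is in segment 1 (τ=1/2); S_1(τ)=-3823/1216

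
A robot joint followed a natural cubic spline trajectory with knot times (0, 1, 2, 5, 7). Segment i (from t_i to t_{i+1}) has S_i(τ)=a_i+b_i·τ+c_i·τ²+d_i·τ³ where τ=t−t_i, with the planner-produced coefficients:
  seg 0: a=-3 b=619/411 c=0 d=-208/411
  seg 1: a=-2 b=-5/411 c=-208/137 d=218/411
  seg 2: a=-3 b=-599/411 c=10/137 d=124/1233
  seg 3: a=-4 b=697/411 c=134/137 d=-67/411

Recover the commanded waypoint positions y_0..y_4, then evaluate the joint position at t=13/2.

y_0 = S_0(0) = a_0 = -3
y_1 = S_1(0) = a_1 = -2
y_2 = S_2(0) = a_2 = -3
y_3 = S_3(0) = a_3 = -4
y_4 = S_3(2) = 2
t_q=13/2 is in segment 3 (τ=3/2); S_3(τ)=213/1096

y_0=-3 y_1=-2 y_2=-3 y_3=-4 y_4=2
S(13/2) = 213/1096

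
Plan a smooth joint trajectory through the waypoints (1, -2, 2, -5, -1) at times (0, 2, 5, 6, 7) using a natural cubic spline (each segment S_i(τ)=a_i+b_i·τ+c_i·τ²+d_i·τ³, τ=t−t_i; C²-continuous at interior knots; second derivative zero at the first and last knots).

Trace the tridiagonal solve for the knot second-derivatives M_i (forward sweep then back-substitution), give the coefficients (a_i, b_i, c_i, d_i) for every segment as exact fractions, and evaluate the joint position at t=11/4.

  seg 0: a=1 b=-1279/411 c=0 d=1325/3288
  seg 1: a=-2 b=1417/822 c=1325/548 d=-4189/4932
  seg 2: a=2 b=-11017/1644 c=-716/137 d=8101/1644
  seg 3: a=-5 b=-1949/822 c=5237/548 d=-5237/1644
S(11/4) = 10333/35072

Δ: Δ0=-3/2, Δ1=4/3, Δ2=-7, Δ3=4
row 1: diag=10, rhs=17; c'=3/10, d'=17/10
row 2: denom=8−3·3/10=71/10; d'=(-50−3·17/10)/(71/10)=-551/71
row 3: denom=4−1·10/71=274/71; d'=(66−1·-551/71)/(274/71)=5237/274
back: M3=5237/274
back: M2=-551/71−10/71·5237/274=-1432/137
back: M1=17/10−3/10·-1432/137=1325/274
M: M0=0, M1=1325/274, M2=-1432/137, M3=5237/274, M4=0
seg 0: a=1, c=M0/2=0, d=(M1−M0)/(6·2)=1325/3288, b=Δ0−h0·(2M0+M1)/6=-1279/411
seg 1: a=-2, c=M1/2=1325/548, d=(M2−M1)/(6·3)=-4189/4932, b=Δ1−h1·(2M1+M2)/6=1417/822
seg 2: a=2, c=M2/2=-716/137, d=(M3−M2)/(6·1)=8101/1644, b=Δ2−h2·(2M2+M3)/6=-11017/1644
seg 3: a=-5, c=M3/2=5237/548, d=(M4−M3)/(6·1)=-5237/1644, b=Δ3−h3·(2M3+M4)/6=-1949/822
t_q=11/4 → seg 1, τ=3/4; S=-2+1417/822·τ+1325/548·τ²+-4189/4932·τ³=10333/35072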